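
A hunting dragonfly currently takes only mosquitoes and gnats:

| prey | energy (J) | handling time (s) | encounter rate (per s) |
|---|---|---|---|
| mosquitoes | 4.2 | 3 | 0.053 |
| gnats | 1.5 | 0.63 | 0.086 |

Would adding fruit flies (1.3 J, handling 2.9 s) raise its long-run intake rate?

On mosquitoes and gnats alone, R = ΣλE/(1+Σλh) = 0.3516/1.213 = 0.2898 J/s.
Profitability of fruit flies: 1.3/2.9 = 0.4483 J/s.
Since 0.4483 > R, including fruit flies increases the long-run rate.

Yes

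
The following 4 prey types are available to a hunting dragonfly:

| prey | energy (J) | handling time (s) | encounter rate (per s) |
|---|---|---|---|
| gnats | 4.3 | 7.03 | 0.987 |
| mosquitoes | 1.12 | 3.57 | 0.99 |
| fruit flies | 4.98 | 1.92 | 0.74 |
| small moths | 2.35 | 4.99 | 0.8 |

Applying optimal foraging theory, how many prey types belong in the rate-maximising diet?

Profitabilities (E/h, J/s): fruit flies 2.59, gnats 0.612, small moths 0.471, mosquitoes 0.314. Add prey in this order while the next type's profitability exceeds the intake rate on those already taken.
Rate on top 1: 1.522. gnats: 0.612 < 1.522 → exclude; stop.
Optimal diet: fruit flies — 1 of 4 types.

1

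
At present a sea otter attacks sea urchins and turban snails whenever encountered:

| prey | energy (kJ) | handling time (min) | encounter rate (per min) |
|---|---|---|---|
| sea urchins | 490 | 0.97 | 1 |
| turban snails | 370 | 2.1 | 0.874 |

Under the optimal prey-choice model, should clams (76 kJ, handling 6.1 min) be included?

On sea urchins and turban snails alone, R = ΣλE/(1+Σλh) = 813.4/3.805 = 213.7 kJ/min.
Profitability of clams: 76/6.1 = 12.46 kJ/min.
12.46 < 213.7, so adding clams would lower the average — exclude it.

No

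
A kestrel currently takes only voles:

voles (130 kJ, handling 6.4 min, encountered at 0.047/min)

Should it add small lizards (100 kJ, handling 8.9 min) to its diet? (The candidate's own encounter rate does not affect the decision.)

Yes

Current rate: (0.047×130)/(1 + 0.047×6.4) = 4.697 kJ/min.
small lizards: E/h = 100/8.9 = 11.24 kJ/min.
11.24 > 4.697, so adding small lizards raises the average — include it.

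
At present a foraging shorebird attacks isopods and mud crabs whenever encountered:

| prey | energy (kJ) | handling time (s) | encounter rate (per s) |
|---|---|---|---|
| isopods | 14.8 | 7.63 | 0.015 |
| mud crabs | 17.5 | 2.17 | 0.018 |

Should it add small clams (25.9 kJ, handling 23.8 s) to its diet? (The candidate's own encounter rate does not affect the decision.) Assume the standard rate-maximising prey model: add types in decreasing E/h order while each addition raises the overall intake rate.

Intake rate on the current diet: R = (0.015×14.8 + 0.018×17.5) / (1 + 0.015×7.63 + 0.018×2.17) = 0.537/1.154 = 0.4655 kJ/s.
small clams: E/h = 25.9/23.8 = 1.088 kJ/s.
1.088 > 0.4655, so adding small clams raises the average — include it.

Yes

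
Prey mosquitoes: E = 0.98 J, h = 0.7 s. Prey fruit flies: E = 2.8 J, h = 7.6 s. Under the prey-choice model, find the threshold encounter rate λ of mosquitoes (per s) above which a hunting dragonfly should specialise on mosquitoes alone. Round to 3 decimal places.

The zero-one rule: include fruit flies iff E₂/h₂ > λE₁/(1+λh₁). Equality gives the switch point.
λE₁h₂ = E₂ + λE₂h₁ ⇒ λ = E₂/(E₁h₂ − E₂h₁) = 2.8/(7.448 − 1.96) = 0.5102 per s.

0.510 per s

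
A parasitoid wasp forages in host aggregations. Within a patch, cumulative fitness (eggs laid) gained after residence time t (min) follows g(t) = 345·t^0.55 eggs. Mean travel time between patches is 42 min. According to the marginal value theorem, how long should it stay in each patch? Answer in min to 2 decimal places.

51.33 min

Maximise g(t)/(T+t): set derivative to zero → g'(t)(T+t) = g(t).
g'(t) = 0.55·345·t^-0.45. Setting 0.55·345·t^-0.45 = 345·t^0.55/(42+t) gives 0.55(42+t) = t, so 0.45·t = 0.55×42.
t* = 0.55×42/0.45 = 51.33 min.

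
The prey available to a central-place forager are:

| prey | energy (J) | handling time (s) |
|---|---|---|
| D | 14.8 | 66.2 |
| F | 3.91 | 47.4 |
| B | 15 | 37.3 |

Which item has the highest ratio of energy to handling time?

Profitability E/h (J/s): D = 14.8/66.2 = 0.224, F = 3.91/47.4 = 0.0825, B = 15/37.3 = 0.402.
Ranked: B > D > F.

B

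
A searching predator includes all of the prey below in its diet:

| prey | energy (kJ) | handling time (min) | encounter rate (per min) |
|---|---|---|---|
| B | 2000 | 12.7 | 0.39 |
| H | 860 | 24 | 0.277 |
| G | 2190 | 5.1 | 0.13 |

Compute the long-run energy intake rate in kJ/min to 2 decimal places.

Energy encountered per unit search time: 0.39×2000 + 0.277×860 + 0.13×2190 = 1303 kJ/min.
Handling time per unit search time: 0.39×12.7 + 0.277×24 + 0.13×5.1 = 12.26.
Rate = 1303/(1 + 12.26) = 98.23 kJ/min.

98.23 kJ/min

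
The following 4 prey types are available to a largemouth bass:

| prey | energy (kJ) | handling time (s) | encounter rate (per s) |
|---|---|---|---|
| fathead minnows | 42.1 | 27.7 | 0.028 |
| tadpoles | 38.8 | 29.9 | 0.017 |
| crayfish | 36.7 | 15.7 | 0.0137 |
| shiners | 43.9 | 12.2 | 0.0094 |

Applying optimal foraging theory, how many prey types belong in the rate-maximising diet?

4

Rank by E/h (kJ/s): shiners 3.6, crayfish 2.34, fathead minnows 1.52, tadpoles 1.3. Include each in turn until the next type's E/h falls below the running intake rate.
Rate on top 1: 0.3702. crayfish: 2.34 > 0.3702 → include.
Rate on top 2: 0.6884. fathead minnows: 1.52 > 0.6884 → include.
Rate on top 3: 0.9947. tadpoles: 1.3 > 0.9947 → include.
Optimal diet: shiners, crayfish, fathead minnows, tadpoles — 4 of 4 types.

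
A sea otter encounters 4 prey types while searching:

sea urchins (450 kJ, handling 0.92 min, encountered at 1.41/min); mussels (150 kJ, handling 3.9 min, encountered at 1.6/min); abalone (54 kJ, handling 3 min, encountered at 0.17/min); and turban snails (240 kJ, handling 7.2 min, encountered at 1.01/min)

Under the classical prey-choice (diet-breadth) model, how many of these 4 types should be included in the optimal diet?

Profitabilities (E/h, kJ/min): sea urchins 489, mussels 38.5, turban snails 33.3, abalone 18. Add prey in this order while the next type's profitability exceeds the intake rate on those already taken.
Rate on top 1: 276.2. mussels: 38.5 < 276.2 → exclude; stop.
Optimal diet: sea urchins — 1 of 4 types.

1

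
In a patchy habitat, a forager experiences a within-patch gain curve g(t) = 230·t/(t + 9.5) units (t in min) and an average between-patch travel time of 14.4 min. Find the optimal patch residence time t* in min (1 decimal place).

Optimal t* satisfies g'(t*) = g(t*)/(T + t*).
g'(t) = 230·9.5/(t + 9.5)². Setting 230·9.5/(t+9.5)² = 230t/[(t+9.5)(14.4+t)] gives 9.5(14.4+t) = t(t+9.5), so t² = 9.5×14.4 = 136.8.
t* = √136.8 = 11.7 min.

11.7 min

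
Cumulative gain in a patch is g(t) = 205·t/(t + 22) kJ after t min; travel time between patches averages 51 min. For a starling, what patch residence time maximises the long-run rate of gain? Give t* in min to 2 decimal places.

33.50 min

Optimal t* satisfies g'(t*) = g(t*)/(T + t*).
g'(t) = 205·22/(t + 22)². Setting 205·22/(t+22)² = 205t/[(t+22)(51+t)] gives 22(51+t) = t(t+22), so t² = 22×51 = 1122.
t* = √1122 = 33.5 min.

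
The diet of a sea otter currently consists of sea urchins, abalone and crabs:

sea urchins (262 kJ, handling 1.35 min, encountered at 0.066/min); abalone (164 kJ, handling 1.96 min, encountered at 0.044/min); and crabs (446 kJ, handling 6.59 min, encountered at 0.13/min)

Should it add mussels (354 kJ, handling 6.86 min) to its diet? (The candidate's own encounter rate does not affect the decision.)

Yes

Intake rate on the current diet: R = (0.066×262 + 0.044×164 + 0.13×446) / (1 + 0.066×1.35 + 0.044×1.96 + 0.13×6.59) = 82.49/2.032 = 40.59 kJ/min.
Profitability of mussels: 354/6.86 = 51.6 kJ/min.
51.6 > 40.59, so adding mussels raises the average — include it.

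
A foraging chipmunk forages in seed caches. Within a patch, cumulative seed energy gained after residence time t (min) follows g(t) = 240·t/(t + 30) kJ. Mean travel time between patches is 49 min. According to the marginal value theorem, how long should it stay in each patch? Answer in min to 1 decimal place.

38.3 min

Maximise g(t)/(T+t): set derivative to zero → g'(t)(T+t) = g(t).
g'(t) = 240·30/(t + 30)². Setting 240·30/(t+30)² = 240t/[(t+30)(49+t)] gives 30(49+t) = t(t+30), so t² = 30×49 = 1470.
t* = √1470 = 38.34 min.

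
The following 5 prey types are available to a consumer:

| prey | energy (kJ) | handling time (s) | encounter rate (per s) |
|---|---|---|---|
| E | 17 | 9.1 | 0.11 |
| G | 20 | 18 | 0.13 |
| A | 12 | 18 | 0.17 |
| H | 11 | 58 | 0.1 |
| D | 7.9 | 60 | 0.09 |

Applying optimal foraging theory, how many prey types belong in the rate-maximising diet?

Profitabilities (E/h, kJ/s): E 1.87, G 1.11, A 0.667, H 0.19, D 0.132. Add prey in this order while the next type's profitability exceeds the intake rate on those already taken.
Rate on top 1: 0.9345. G: 1.11 > 0.9345 → include.
Rate on top 2: 1.03. A: 0.667 < 1.03 → exclude; stop.
Optimal diet: E, G — 2 of 5 types.

2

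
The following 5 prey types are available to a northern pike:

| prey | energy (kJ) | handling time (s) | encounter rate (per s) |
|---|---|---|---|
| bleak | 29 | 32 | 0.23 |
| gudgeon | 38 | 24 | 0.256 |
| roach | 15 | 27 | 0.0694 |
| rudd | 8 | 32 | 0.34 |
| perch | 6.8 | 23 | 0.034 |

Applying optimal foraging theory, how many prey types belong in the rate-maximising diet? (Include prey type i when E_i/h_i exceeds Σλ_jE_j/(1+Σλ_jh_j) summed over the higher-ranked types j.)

Rank by E/h (kJ/s): gudgeon 1.58, bleak 0.906, roach 0.556, perch 0.296, rudd 0.25. Include each in turn until the next type's E/h falls below the running intake rate.
Rate on top 1: 1.362. bleak: 0.906 < 1.362 → exclude; stop.
Optimal diet: gudgeon — 1 of 5 types.

1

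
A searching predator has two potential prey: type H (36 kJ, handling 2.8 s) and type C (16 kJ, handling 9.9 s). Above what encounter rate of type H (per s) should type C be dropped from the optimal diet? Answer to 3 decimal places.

At the threshold, the rate on type H alone equals the profitability of type C: λ·36/(1 + λ·2.8) = 16/9.9 = 1.616.
Rearranging, λ(36 − 1.616×2.8) = 1.616, so λ = 1.616/31.47 = 0.05135 per s.

0.051 per s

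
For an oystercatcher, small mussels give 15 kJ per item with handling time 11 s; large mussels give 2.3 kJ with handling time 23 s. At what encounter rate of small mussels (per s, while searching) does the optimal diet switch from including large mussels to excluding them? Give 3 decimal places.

At the threshold, the rate on small mussels alone equals the profitability of large mussels: λ·15/(1 + λ·11) = 2.3/23 = 0.1.
Rearranging, λ(15 − 0.1×11) = 0.1, so λ = 0.1/13.9 = 0.007194 per s.

0.007 per s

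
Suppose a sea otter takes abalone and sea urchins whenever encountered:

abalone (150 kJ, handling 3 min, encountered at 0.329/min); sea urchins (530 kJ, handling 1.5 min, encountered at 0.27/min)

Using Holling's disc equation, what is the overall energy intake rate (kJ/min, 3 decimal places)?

R = (0.329×150 + 0.27×530) / (1 + 0.329×3 + 0.27×1.5) = 192.5/2.392 = 80.46 kJ/min.

80.456 kJ/min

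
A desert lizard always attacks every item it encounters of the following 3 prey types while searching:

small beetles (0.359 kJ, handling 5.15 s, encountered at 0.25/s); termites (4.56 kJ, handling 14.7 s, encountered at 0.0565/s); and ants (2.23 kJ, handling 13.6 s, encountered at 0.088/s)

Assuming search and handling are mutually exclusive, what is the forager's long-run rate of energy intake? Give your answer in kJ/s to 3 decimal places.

R = Σλ_iE_i / (1 + Σλ_ih_i)
Numerator: 0.25×0.359 + 0.0565×4.56 + 0.088×2.23 = 0.5436
Denominator: 1 + 0.25×5.15 + 0.0565×14.7 + 0.088×13.6 = 4.315
R = 0.5436/4.315 = 0.126 kJ/s

0.126 kJ/s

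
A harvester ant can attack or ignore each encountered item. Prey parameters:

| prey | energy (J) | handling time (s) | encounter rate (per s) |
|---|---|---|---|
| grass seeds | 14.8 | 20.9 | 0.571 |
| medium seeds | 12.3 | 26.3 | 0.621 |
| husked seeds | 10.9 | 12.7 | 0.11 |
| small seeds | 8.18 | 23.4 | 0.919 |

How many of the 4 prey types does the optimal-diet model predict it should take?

2

Profitabilities (E/h, J/s): husked seeds 0.858, grass seeds 0.708, medium seeds 0.468, small seeds 0.35. Add prey in this order while the next type's profitability exceeds the intake rate on those already taken.
Rate on top 1: 0.5002. grass seeds: 0.708 > 0.5002 → include.
Rate on top 2: 0.6734. medium seeds: 0.468 < 0.6734 → exclude; stop.
Optimal diet: husked seeds, grass seeds — 2 of 4 types.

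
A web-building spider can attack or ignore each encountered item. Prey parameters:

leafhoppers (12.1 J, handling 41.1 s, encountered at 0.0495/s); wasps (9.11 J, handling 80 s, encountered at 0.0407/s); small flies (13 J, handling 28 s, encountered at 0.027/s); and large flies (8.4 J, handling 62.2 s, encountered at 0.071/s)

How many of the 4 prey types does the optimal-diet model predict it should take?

E/h in descending order: small flies 0.464, leafhoppers 0.294, large flies 0.135, wasps 0.114 J/s. The optimal diet is the largest prefix of this list for which every included type satisfies E_i/h_i > R on the types above it.
Rate on top 1: 0.1999. leafhoppers: 0.294 > 0.1999 → include.
Rate on top 2: 0.2506. large flies: 0.135 < 0.2506 → exclude; stop.
Optimal diet: small flies, leafhoppers — 2 of 4 types.

2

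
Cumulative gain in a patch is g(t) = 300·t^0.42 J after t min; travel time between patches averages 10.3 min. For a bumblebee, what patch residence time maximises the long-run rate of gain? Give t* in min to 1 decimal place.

7.5 min

Maximise g(t)/(T+t): set derivative to zero → g'(t)(T+t) = g(t).
g'(t) = 0.42·300·t^-0.58. Setting 0.42·300·t^-0.58 = 300·t^0.42/(10.3+t) gives 0.42(10.3+t) = t, so 0.58·t = 0.42×10.3.
t* = 0.42×10.3/0.58 = 7.459 min.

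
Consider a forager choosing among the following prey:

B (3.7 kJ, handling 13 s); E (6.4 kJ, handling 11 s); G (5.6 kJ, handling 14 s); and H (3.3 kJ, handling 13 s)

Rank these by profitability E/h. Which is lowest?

Profitability E/h (kJ/s): B = 3.7/13 = 0.285, E = 6.4/11 = 0.582, G = 5.6/14 = 0.4, H = 3.3/13 = 0.254.
Ranked: E > G > B > H.

H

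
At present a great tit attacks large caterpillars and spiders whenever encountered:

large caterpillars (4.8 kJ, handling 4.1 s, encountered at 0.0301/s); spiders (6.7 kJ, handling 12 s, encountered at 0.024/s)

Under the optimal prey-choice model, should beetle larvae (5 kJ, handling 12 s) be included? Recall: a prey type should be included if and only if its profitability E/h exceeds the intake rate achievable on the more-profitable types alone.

Yes

Intake rate on the current diet: R = (0.0301×4.8 + 0.024×6.7) / (1 + 0.0301×4.1 + 0.024×12) = 0.3053/1.411 = 0.2163 kJ/s.
beetle larvae: E/h = 5/12 = 0.4167 kJ/s.
Since 0.4167 > R, including beetle larvae increases the long-run rate.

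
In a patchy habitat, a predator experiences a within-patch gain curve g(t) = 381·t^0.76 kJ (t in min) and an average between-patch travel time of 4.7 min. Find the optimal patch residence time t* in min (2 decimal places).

By the marginal value theorem, leave when the instantaneous gain rate g'(t) equals the habitat-wide average g(t)/(T + t).
g'(t) = 0.76·381·t^-0.24. Setting 0.76·381·t^-0.24 = 381·t^0.76/(4.7+t) gives 0.76(4.7+t) = t, so 0.24·t = 0.76×4.7.
t* = 0.76×4.7/0.24 = 14.88 min.

14.88 min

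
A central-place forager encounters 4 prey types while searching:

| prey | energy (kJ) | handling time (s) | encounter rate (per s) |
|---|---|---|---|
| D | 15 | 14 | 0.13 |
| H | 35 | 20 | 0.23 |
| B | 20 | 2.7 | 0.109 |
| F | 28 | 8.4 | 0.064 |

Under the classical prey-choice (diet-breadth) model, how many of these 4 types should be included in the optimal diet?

Profitabilities (E/h, kJ/s): B 7.41, F 3.33, H 1.75, D 1.07. Add prey in this order while the next type's profitability exceeds the intake rate on those already taken.
Rate on top 1: 1.684. F: 3.33 > 1.684 → include.
Rate on top 2: 2.168. H: 1.75 < 2.168 → exclude; stop.
Optimal diet: B, F — 2 of 4 types.

2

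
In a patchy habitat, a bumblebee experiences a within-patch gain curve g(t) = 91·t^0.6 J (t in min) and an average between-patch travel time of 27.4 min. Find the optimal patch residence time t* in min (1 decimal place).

41.1 min

By the marginal value theorem, leave when the instantaneous gain rate g'(t) equals the habitat-wide average g(t)/(T + t).
g'(t) = 0.6·91·t^-0.4. Setting 0.6·91·t^-0.4 = 91·t^0.6/(27.4+t) gives 0.6(27.4+t) = t, so 0.40·t = 0.6×27.4.
t* = 0.6×27.4/0.40 = 41.1 min.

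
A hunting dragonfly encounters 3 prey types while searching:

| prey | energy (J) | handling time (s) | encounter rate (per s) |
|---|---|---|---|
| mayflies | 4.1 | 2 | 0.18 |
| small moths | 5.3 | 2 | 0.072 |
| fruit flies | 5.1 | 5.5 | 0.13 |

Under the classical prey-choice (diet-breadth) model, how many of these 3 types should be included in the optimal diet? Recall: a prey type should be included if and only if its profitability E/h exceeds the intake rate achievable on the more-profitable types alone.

Rank by E/h (J/s): small moths 2.65, mayflies 2.05, fruit flies 0.927. Include each in turn until the next type's E/h falls below the running intake rate.
Rate on top 1: 0.3336. mayflies: 2.05 > 0.3336 → include.
Rate on top 2: 0.7444. fruit flies: 0.927 > 0.7444 → include.
Optimal diet: small moths, mayflies, fruit flies — 3 of 3 types.

3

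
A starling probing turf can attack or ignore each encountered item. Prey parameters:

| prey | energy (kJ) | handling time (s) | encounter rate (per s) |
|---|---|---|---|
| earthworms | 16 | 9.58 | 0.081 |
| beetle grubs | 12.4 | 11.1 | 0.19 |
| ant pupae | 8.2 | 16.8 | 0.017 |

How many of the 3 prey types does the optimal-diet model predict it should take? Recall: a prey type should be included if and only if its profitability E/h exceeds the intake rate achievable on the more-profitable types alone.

2

E/h in descending order: earthworms 1.67, beetle grubs 1.12, ant pupae 0.488 kJ/s. The optimal diet is the largest prefix of this list for which every included type satisfies E_i/h_i > R on the types above it.
Rate on top 1: 0.7297. beetle grubs: 1.12 > 0.7297 → include.
Rate on top 2: 0.94. ant pupae: 0.488 < 0.94 → exclude; stop.
Optimal diet: earthworms, beetle grubs — 2 of 3 types.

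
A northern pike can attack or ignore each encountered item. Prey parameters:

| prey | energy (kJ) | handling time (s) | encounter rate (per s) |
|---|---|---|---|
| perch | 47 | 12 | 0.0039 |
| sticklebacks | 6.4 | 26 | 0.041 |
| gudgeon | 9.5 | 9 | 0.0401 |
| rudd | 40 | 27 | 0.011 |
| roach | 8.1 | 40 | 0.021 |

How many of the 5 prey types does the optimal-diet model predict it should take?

E/h in descending order: perch 3.92, rudd 1.48, gudgeon 1.06, sticklebacks 0.246, roach 0.202 kJ/s. The optimal diet is the largest prefix of this list for which every included type satisfies E_i/h_i > R on the types above it.
Rate on top 1: 0.1751. rudd: 1.48 > 0.1751 → include.
Rate on top 2: 0.4638. gudgeon: 1.06 > 0.4638 → include.
Rate on top 3: 0.5891. sticklebacks: 0.246 < 0.5891 → exclude; stop.
Optimal diet: perch, rudd, gudgeon — 3 of 5 types.

3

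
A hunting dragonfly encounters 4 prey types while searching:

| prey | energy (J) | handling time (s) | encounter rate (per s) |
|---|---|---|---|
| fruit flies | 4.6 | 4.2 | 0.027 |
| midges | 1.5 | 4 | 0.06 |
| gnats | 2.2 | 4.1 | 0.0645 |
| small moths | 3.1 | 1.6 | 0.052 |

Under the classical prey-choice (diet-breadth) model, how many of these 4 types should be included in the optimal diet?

Rank by E/h (J/s): small moths 1.94, fruit flies 1.1, gnats 0.537, midges 0.375. Include each in turn until the next type's E/h falls below the running intake rate.
Rate on top 1: 0.1488. fruit flies: 1.1 > 0.1488 → include.
Rate on top 2: 0.2385. gnats: 0.537 > 0.2385 → include.
Rate on top 3: 0.2925. midges: 0.375 > 0.2925 → include.
Optimal diet: small moths, fruit flies, gnats, midges — 4 of 4 types.

4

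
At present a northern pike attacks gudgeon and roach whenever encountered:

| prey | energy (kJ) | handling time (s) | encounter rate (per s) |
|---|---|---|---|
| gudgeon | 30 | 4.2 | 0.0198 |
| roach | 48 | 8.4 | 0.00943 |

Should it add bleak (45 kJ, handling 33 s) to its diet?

Yes

On gudgeon and roach alone, R = ΣλE/(1+Σλh) = 1.047/1.162 = 0.9004 kJ/s.
Profitability of bleak: 45/33 = 1.364 kJ/s.
Since 1.364 > R, including bleak increases the long-run rate.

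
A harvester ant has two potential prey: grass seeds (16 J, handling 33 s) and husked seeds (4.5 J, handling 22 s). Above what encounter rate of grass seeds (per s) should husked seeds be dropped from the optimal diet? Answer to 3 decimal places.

At the threshold, the rate on grass seeds alone equals the profitability of husked seeds: λ·16/(1 + λ·33) = 4.5/22 = 0.2045.
Rearranging, λ(16 − 0.2045×33) = 0.2045, so λ = 0.2045/9.25 = 0.02211 per s.

0.022 per s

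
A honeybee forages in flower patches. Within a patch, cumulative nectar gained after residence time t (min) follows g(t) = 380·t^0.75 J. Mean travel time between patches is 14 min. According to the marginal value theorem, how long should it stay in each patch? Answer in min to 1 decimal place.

42.0 min

Maximise g(t)/(T+t): set derivative to zero → g'(t)(T+t) = g(t).
g'(t) = 0.75·380·t^-0.25. Setting 0.75·380·t^-0.25 = 380·t^0.75/(14+t) gives 0.75(14+t) = t, so 0.25·t = 0.75×14.
t* = 0.75×14/0.25 = 42 min.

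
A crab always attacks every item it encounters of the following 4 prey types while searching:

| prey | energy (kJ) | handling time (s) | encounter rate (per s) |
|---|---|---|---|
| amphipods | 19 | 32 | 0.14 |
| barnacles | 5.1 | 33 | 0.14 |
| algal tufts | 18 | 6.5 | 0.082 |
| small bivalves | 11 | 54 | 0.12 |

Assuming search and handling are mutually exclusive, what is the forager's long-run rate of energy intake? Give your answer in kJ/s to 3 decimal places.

0.361 kJ/s

R = (0.14×19 + 0.14×5.1 + 0.082×18 + 0.12×11) / (1 + 0.14×32 + 0.14×33 + 0.082×6.5 + 0.12×54) = 6.17/17.11 = 0.3605 kJ/s.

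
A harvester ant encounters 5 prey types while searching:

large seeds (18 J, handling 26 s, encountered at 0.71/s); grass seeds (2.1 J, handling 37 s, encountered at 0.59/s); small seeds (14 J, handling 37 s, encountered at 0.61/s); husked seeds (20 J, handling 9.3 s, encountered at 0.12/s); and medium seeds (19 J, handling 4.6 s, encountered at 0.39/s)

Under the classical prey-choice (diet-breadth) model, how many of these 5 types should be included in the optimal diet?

1

Profitabilities (E/h, J/s): medium seeds 4.13, husked seeds 2.15, large seeds 0.692, small seeds 0.378, grass seeds 0.0568. Add prey in this order while the next type's profitability exceeds the intake rate on those already taken.
Rate on top 1: 2.652. husked seeds: 2.15 < 2.652 → exclude; stop.
Optimal diet: medium seeds — 1 of 5 types.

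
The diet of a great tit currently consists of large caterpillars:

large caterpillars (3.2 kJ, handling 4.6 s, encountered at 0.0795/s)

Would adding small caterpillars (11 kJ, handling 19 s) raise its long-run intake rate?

Yes

On large caterpillars alone, R = ΣλE/(1+Σλh) = 0.2544/1.366 = 0.1863 kJ/s.
Profitability of small caterpillars: 11/19 = 0.5789 kJ/s.
0.5789 > 0.1863, so adding small caterpillars raises the average — include it.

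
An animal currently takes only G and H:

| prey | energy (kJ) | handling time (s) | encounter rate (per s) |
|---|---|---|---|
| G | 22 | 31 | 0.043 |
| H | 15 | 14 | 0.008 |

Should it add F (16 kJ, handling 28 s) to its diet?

On G and H alone, R = ΣλE/(1+Σλh) = 1.066/2.445 = 0.436 kJ/s.
F: E/h = 16/28 = 0.5714 kJ/s.
Since 0.5714 > R, including F increases the long-run rate.

Yes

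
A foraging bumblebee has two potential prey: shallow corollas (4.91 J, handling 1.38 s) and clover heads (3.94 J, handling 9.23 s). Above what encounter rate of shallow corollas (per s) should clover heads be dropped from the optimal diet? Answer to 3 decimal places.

At the threshold, the rate on shallow corollas alone equals the profitability of clover heads: λ·4.91/(1 + λ·1.38) = 3.94/9.23 = 0.4269.
Rearranging, λ(4.91 − 0.4269×1.38) = 0.4269, so λ = 0.4269/4.321 = 0.09879 per s.

0.099 per s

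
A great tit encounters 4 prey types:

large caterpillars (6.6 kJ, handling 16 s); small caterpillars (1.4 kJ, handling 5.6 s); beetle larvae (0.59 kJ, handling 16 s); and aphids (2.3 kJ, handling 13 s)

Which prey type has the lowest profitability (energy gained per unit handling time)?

In descending order of E/h:
large caterpillars: 6.6/16 = 0.412 kJ/s
small caterpillars: 1.4/5.6 = 0.25 kJ/s
aphids: 2.3/13 = 0.177 kJ/s
beetle larvae: 0.59/16 = 0.0369 kJ/s

beetle larvae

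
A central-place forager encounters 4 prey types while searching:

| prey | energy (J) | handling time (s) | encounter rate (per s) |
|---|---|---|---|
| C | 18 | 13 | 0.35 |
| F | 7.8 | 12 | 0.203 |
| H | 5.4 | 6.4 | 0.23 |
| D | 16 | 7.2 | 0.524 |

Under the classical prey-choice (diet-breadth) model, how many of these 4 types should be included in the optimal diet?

1

Rank by E/h (J/s): D 2.22, C 1.38, H 0.844, F 0.65. Include each in turn until the next type's E/h falls below the running intake rate.
Rate on top 1: 1.757. C: 1.38 < 1.757 → exclude; stop.
Optimal diet: D — 1 of 4 types.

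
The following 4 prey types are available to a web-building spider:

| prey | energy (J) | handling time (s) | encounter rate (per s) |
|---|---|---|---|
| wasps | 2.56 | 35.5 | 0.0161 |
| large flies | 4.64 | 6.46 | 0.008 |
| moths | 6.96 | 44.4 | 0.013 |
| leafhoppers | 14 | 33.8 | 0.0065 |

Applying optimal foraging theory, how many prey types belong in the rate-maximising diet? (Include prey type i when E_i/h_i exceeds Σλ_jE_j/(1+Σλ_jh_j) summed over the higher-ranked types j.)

E/h in descending order: large flies 0.718, leafhoppers 0.414, moths 0.157, wasps 0.0721 J/s. The optimal diet is the largest prefix of this list for which every included type satisfies E_i/h_i > R on the types above it.
Rate on top 1: 0.0353. leafhoppers: 0.414 > 0.0353 → include.
Rate on top 2: 0.1008. moths: 0.157 > 0.1008 → include.
Rate on top 3: 0.1183. wasps: 0.0721 < 0.1183 → exclude; stop.
Optimal diet: large flies, leafhoppers, moths — 3 of 4 types.

3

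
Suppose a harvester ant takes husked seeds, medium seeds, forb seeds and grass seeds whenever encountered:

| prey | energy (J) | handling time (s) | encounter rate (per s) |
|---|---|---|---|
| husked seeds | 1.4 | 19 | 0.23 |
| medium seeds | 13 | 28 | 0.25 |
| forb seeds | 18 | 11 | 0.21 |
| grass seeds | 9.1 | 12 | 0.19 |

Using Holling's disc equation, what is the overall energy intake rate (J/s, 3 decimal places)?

0.535 J/s

R = Σλ_iE_i / (1 + Σλ_ih_i)
Numerator: 0.23×1.4 + 0.25×13 + 0.21×18 + 0.19×9.1 = 9.081
Denominator: 1 + 0.23×19 + 0.25×28 + 0.21×11 + 0.19×12 = 16.96
R = 9.081/16.96 = 0.5354 J/s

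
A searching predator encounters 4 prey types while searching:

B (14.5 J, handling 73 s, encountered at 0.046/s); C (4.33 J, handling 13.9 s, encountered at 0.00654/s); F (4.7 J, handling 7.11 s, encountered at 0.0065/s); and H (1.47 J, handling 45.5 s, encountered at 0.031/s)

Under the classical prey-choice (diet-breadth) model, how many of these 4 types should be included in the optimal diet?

3

Profitabilities (E/h, J/s): F 0.661, C 0.312, B 0.199, H 0.0323. Add prey in this order while the next type's profitability exceeds the intake rate on those already taken.
Rate on top 1: 0.0292. C: 0.312 > 0.0292 → include.
Rate on top 2: 0.05177. B: 0.199 > 0.05177 → include.
Rate on top 3: 0.1615. H: 0.0323 < 0.1615 → exclude; stop.
Optimal diet: F, C, B — 3 of 4 types.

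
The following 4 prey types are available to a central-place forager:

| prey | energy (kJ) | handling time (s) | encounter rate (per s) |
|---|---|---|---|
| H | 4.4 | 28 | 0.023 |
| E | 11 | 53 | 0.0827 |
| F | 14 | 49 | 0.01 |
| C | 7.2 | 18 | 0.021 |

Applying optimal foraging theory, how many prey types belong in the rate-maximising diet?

E/h in descending order: C 0.4, F 0.286, E 0.208, H 0.157 kJ/s. The optimal diet is the largest prefix of this list for which every included type satisfies E_i/h_i > R on the types above it.
Rate on top 1: 0.1097. F: 0.286 > 0.1097 → include.
Rate on top 2: 0.1559. E: 0.208 > 0.1559 → include.
Rate on top 3: 0.1921. H: 0.157 < 0.1921 → exclude; stop.
Optimal diet: C, F, E — 3 of 4 types.

3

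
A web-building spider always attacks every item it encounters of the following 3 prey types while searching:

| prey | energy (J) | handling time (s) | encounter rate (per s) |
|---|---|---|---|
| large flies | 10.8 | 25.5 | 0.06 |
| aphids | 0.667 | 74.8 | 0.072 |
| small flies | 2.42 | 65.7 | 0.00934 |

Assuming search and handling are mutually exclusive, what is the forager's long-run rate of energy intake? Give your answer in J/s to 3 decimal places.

0.084 J/s

R = (0.06×10.8 + 0.072×0.667 + 0.00934×2.42) / (1 + 0.06×25.5 + 0.072×74.8 + 0.00934×65.7) = 0.7186/8.529 = 0.08425 J/s.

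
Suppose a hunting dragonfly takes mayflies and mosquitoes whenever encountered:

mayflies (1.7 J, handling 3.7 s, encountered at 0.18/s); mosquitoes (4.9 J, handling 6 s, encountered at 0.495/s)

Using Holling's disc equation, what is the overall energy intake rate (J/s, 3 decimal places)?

R = Σλ_iE_i / (1 + Σλ_ih_i)
Numerator: 0.18×1.7 + 0.495×4.9 = 2.732
Denominator: 1 + 0.18×3.7 + 0.495×6 = 4.636
R = 2.732/4.636 = 0.5892 J/s

0.589 J/s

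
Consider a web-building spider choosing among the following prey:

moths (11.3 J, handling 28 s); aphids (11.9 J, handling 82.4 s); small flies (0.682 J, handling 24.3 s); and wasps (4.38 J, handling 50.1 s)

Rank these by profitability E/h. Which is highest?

Profitability E/h (J/s): moths = 11.3/28 = 0.404, aphids = 11.9/82.4 = 0.144, small flies = 0.682/24.3 = 0.0281, wasps = 4.38/50.1 = 0.0874.
Ranked: moths > aphids > wasps > small flies.

moths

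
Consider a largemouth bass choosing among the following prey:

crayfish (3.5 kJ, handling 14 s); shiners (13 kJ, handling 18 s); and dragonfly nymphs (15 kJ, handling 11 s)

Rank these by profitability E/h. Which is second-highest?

shiners

Profitability E/h (kJ/s): crayfish = 3.5/14 = 0.25, shiners = 13/18 = 0.722, dragonfly nymphs = 15/11 = 1.36.
Ranked: dragonfly nymphs > shiners > crayfish.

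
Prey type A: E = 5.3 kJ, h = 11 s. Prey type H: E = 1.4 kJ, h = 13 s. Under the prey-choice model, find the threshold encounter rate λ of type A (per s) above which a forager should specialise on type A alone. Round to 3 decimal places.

The zero-one rule: include type H iff E₂/h₂ > λE₁/(1+λh₁). Equality gives the switch point.
λE₁h₂ = E₂ + λE₂h₁ ⇒ λ = E₂/(E₁h₂ − E₂h₁) = 1.4/(68.9 − 15.4) = 0.02617 per s.

0.026 per s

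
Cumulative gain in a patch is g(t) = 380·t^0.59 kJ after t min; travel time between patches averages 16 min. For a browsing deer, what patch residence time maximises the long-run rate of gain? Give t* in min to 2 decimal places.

23.02 min

By the marginal value theorem, leave when the instantaneous gain rate g'(t) equals the habitat-wide average g(t)/(T + t).
g'(t) = 0.59·380·t^-0.41. Setting 0.59·380·t^-0.41 = 380·t^0.59/(16+t) gives 0.59(16+t) = t, so 0.41·t = 0.59×16.
t* = 0.59×16/0.41 = 23.02 min.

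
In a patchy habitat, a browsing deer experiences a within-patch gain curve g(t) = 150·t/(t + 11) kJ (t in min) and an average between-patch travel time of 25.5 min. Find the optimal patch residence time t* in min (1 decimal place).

16.7 min

Maximise g(t)/(T+t): set derivative to zero → g'(t)(T+t) = g(t).
g'(t) = 150·11/(t + 11)². Setting 150·11/(t+11)² = 150t/[(t+11)(25.5+t)] gives 11(25.5+t) = t(t+11), so t² = 11×25.5 = 280.5.
t* = √280.5 = 16.75 min.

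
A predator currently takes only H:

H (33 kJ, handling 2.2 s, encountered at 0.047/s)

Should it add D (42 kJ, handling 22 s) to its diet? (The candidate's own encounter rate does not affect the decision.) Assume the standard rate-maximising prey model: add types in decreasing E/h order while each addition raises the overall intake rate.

On H alone, R = ΣλE/(1+Σλh) = 1.551/1.103 = 1.406 kJ/s.
Profitability of D: 42/22 = 1.909 kJ/s.
Since 1.909 > R, including D increases the long-run rate.

Yes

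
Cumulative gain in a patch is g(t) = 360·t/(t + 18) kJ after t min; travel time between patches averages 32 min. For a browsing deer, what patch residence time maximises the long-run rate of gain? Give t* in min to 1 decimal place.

24.0 min

Maximise g(t)/(T+t): set derivative to zero → g'(t)(T+t) = g(t).
g'(t) = 360·18/(t + 18)². Setting 360·18/(t+18)² = 360t/[(t+18)(32+t)] gives 18(32+t) = t(t+18), so t² = 18×32 = 576.
t* = √576 = 24 min.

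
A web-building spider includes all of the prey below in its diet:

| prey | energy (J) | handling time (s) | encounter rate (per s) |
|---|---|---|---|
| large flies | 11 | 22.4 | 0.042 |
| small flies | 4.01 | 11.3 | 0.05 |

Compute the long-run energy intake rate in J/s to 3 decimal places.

R = (0.042×11 + 0.05×4.01) / (1 + 0.042×22.4 + 0.05×11.3) = 0.6625/2.506 = 0.2644 J/s.

0.264 J/s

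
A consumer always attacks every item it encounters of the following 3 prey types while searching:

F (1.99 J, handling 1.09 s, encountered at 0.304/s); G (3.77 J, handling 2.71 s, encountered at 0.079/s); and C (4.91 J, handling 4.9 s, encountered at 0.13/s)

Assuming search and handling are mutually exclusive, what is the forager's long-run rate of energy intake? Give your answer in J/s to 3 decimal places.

0.706 J/s

R = Σλ_iE_i / (1 + Σλ_ih_i)
Numerator: 0.304×1.99 + 0.079×3.77 + 0.13×4.91 = 1.541
Denominator: 1 + 0.304×1.09 + 0.079×2.71 + 0.13×4.9 = 2.182
R = 1.541/2.182 = 0.7061 J/s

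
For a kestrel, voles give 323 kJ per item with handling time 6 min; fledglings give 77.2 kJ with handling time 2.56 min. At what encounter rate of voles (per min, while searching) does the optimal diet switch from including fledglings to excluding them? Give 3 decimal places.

The zero-one rule: include fledglings iff E₂/h₂ > λE₁/(1+λh₁). Equality gives the switch point.
λE₁h₂ = E₂ + λE₂h₁ ⇒ λ = E₂/(E₁h₂ − E₂h₁) = 77.2/(826.9 − 463.2) = 0.2123 per min.

0.212 per min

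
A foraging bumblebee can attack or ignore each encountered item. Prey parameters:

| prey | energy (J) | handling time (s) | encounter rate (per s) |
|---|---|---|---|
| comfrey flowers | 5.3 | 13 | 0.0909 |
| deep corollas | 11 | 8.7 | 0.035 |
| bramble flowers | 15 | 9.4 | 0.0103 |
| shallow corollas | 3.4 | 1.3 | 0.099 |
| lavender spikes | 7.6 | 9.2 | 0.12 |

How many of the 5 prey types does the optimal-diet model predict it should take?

Profitabilities (E/h, J/s): shallow corollas 2.62, bramble flowers 1.6, deep corollas 1.26, lavender spikes 0.826, comfrey flowers 0.408. Add prey in this order while the next type's profitability exceeds the intake rate on those already taken.
Rate on top 1: 0.2982. bramble flowers: 1.6 > 0.2982 → include.
Rate on top 2: 0.4007. deep corollas: 1.26 > 0.4007 → include.
Rate on top 3: 0.5726. lavender spikes: 0.826 > 0.5726 → include.
Rate on top 4: 0.6788. comfrey flowers: 0.408 < 0.6788 → exclude; stop.
Optimal diet: shallow corollas, bramble flowers, deep corollas, lavender spikes — 4 of 5 types.

4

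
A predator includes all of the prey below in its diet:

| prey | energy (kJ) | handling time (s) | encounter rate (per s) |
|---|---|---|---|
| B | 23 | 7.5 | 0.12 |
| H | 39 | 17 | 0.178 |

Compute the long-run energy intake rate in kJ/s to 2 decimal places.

1.97 kJ/s

Energy encountered per unit search time: 0.12×23 + 0.178×39 = 9.702 kJ/s.
Handling time per unit search time: 0.12×7.5 + 0.178×17 = 3.926.
Rate = 9.702/(1 + 3.926) = 1.97 kJ/s.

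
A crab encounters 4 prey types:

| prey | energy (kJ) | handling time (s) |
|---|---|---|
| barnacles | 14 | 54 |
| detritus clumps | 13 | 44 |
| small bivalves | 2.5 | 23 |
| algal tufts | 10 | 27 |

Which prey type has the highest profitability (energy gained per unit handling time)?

algal tufts

In descending order of E/h:
algal tufts: 10/27 = 0.37 kJ/s
detritus clumps: 13/44 = 0.295 kJ/s
barnacles: 14/54 = 0.259 kJ/s
small bivalves: 2.5/23 = 0.109 kJ/s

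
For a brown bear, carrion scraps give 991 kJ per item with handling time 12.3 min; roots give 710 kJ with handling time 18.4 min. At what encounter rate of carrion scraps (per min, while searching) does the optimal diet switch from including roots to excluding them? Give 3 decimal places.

The zero-one rule: include roots iff E₂/h₂ > λE₁/(1+λh₁). Equality gives the switch point.
λE₁h₂ = E₂ + λE₂h₁ ⇒ λ = E₂/(E₁h₂ − E₂h₁) = 710/(1.823e+04 − 8733) = 0.07473 per min.

0.075 per min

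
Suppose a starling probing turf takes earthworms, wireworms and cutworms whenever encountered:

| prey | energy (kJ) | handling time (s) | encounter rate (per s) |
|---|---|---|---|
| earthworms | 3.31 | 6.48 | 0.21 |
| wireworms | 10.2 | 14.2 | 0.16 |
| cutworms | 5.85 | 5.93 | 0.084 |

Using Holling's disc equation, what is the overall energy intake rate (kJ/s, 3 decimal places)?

R = (0.21×3.31 + 0.16×10.2 + 0.084×5.85) / (1 + 0.21×6.48 + 0.16×14.2 + 0.084×5.93) = 2.818/5.131 = 0.5493 kJ/s.

0.549 kJ/s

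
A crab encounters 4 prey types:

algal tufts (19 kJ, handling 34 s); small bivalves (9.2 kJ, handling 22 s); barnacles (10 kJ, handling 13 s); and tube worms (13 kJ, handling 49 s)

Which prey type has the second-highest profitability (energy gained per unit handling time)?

algal tufts

Profitability E/h (kJ/s): algal tufts = 19/34 = 0.559, small bivalves = 9.2/22 = 0.418, barnacles = 10/13 = 0.769, tube worms = 13/49 = 0.265.
Ranked: barnacles > algal tufts > small bivalves > tube worms.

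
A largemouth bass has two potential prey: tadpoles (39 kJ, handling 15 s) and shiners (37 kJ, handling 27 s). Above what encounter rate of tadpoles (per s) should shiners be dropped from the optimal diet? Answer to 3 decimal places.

0.074 per s

Drop shiners once their profitability E₂/h₂ falls below the rate achievable on tadpoles alone: E₂/h₂ = λE₁/(1 + λh₁).
Solve for λ: λE₁h₂ = E₂(1 + λh₁) → λ(E₁h₂ − E₂h₁) = E₂ → λ = E₂/(E₁h₂ − E₂h₁).
λ = 37/(39×27 − 37×15) = 37/498 = 0.0743 per s.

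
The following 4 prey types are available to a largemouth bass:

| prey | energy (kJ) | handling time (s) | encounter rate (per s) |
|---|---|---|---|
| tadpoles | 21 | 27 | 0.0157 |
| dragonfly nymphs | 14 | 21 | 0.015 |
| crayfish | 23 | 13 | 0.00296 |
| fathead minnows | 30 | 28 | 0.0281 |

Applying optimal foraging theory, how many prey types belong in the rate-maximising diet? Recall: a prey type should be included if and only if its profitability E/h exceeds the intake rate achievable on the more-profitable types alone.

4

Rank by E/h (kJ/s): crayfish 1.77, fathead minnows 1.07, tadpoles 0.778, dragonfly nymphs 0.667. Include each in turn until the next type's E/h falls below the running intake rate.
Rate on top 1: 0.06556. fathead minnows: 1.07 > 0.06556 → include.
Rate on top 2: 0.4991. tadpoles: 0.778 > 0.4991 → include.
Rate on top 3: 0.5517. dragonfly nymphs: 0.667 > 0.5517 → include.
Optimal diet: crayfish, fathead minnows, tadpoles, dragonfly nymphs — 4 of 4 types.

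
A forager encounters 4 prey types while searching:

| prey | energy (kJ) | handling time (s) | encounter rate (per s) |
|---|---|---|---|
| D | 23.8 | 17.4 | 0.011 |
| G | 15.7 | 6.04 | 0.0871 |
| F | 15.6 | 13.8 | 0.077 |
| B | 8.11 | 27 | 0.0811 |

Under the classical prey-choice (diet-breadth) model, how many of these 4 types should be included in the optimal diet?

3

E/h in descending order: G 2.6, D 1.37, F 1.13, B 0.3 kJ/s. The optimal diet is the largest prefix of this list for which every included type satisfies E_i/h_i > R on the types above it.
Rate on top 1: 0.8961. D: 1.37 > 0.8961 → include.
Rate on top 2: 0.9486. F: 1.13 > 0.9486 → include.
Rate on top 3: 1.018. B: 0.3 < 1.018 → exclude; stop.
Optimal diet: G, D, F — 3 of 4 types.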